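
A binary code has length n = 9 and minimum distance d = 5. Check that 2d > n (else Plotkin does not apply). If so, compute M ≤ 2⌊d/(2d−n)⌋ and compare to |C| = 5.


Plotkin bound M ≤ 10; given |C| = 5 ≤ bound (satisfied).

Check applicability: 2d = 10, n = 9.
2d − n = 1 > 0, so Plotkin applies.
Compute d/(2d−n) = 5/1 ≈ 5.0000.
⌊d/(2d−n)⌋ = 5.
Plotkin bound: M ≤ 2·5 = 10.
Given |C| = 5, check: satisfied.
This |C| is below the Plotkin bound.


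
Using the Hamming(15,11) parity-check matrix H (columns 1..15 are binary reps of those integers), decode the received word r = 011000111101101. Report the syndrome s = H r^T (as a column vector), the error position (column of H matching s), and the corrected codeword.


s = (0, 0, 1, 1)^T, error position = 3, corrected codeword c = 010000111101101

Compute s = H r^T mod 2 one row at a time:
  s_1 = 1 + 1 + 1 + 0 + 1 + 1 + 0 + 1 = 6 ≡ 0 (mod 2).
  s_2 = 0 + 0 + 0 + 1 + 1 + 1 + 0 + 1 = 4 ≡ 0 (mod 2).
  s_3 = 1 + 1 + 0 + 1 + 1 + 0 + 0 + 1 = 5 ≡ 1 (mod 2).
  s_4 = 0 + 1 + 0 + 1 + 1 + 0 + 1 + 1 = 5 ≡ 1 (mod 2).
s = (0, 0, 1, 1)^T — this equals column 3 of H (binary 0011), so error is at position 3.
Correct: flip bit 3 of r = 011000111101101 to get c = 010000111101101.


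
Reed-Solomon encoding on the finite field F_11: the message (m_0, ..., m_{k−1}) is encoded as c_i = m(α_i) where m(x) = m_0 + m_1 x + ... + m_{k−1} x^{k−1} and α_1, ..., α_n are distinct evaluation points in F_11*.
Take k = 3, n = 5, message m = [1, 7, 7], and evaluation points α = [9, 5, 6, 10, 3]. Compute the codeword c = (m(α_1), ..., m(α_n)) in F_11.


c = [4, 2, 9, 1, 8]

Message polynomial: m(x) = 1 + 7·x + 7·x^2 (mod 11).
For each evaluation point α_i, compute m(α_i) mod 11:
  α_1 = 9: Horner steps 7 → 4 → 4, so m(9) = 4.
  α_2 = 5: Horner steps 7 → 9 → 2, so m(5) = 2.
  α_3 = 6: Horner steps 7 → 5 → 9, so m(6) = 9.
  α_4 = 10: Horner steps 7 → 0 → 1, so m(10) = 1.
  α_5 = 3: Horner steps 7 → 6 → 8, so m(3) = 8.
Codeword c = [4, 2, 9, 1, 8] ∈ F_11^5.


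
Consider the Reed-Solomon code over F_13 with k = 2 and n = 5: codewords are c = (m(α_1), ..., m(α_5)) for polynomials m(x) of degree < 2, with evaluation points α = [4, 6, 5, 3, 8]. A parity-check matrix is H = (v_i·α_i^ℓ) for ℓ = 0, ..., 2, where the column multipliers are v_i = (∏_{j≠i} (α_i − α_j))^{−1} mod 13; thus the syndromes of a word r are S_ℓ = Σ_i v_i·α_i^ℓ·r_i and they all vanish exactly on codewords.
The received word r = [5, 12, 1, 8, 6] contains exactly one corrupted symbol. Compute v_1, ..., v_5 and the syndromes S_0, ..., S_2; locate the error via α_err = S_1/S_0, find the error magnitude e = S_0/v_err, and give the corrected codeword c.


S = (2, 10, 11), error at position 3, error magnitude e = 12, c = [5, 12, 2, 8, 6].

Step 1: column multipliers v_i = (∏_{j≠i}(α_i − α_j))^{−1} mod 13.
  i = 1 (α = 4): (4−6)(4−5)(4−3)(4−8) = (−2)·(−1)·1·(−4) = −8 ≡ 5, so v_1 = 5^{−1} = 8 (mod 13).
  i = 2 (α = 6): (6−4)(6−5)(6−3)(6−8) = 2·1·3·(−2) = −12 ≡ 1, so v_2 = 1^{−1} = 1 (mod 13).
  i = 3 (α = 5): (5−4)(5−6)(5−3)(5−8) = 1·(−1)·2·(−3) = 6 ≡ 6, so v_3 = 6^{−1} = 11 (mod 13).
  i = 4 (α = 3): (3−4)(3−6)(3−5)(3−8) = (−1)·(−3)·(−2)·(−5) = 30 ≡ 4, so v_4 = 4^{−1} = 10 (mod 13).
  i = 5 (α = 8): (8−4)(8−6)(8−5)(8−3) = 4·2·3·5 = 120 ≡ 3, so v_5 = 3^{−1} = 9 (mod 13).
  v = [8, 1, 11, 10, 9].
Step 2: syndromes of r = [5, 12, 1, 8, 6] (all sums mod 13).
  S_0 = Σ v_i r_i = 8·5 + 1·12 + 11·1 + 10·8 + 9·6 = 197 ≡ 2.
  S_1 = Σ v_i α_i r_i = 8·4·5 + 1·6·12 + 11·5·1 + 10·3·8 + 9·8·6 = 959 ≡ 10.
  α_i^2 mod 13 = [3, 10, 12, 9, 12].
  S_2 = Σ v_i α_i^2 r_i = 8·3·5 + 1·10·12 + 11·12·1 + 10·9·8 + 9·12·6 = 1740 ≡ 11.
  S = (2, 10, 11) ≠ 0, so r is not a codeword (an error is present).
Step 3: locate the error. For a single error e at position i, S_ℓ = v_i·e·α_i^ℓ, so α_err = S_1/S_0.
  S_0^{−1} = 2^{−1} = 7 (mod 13), so α_err = 10·7 = 70 ≡ 5 = α_3. Error position i = 3.
  Consistency check: S_2/S_1 = 11·4 = 44 ≡ 5 = α_err ✓ (single-error assumption holds).
Step 4: error magnitude e = S_0/v_3 = S_0·∏_{j≠3}(α_3 − α_j) = 2·6 = 12 ≡ 12 (mod 13).
Step 5: correct position 3: c_3 = r_3 − e = 1 − 12 ≡ 2 (mod 13). Hence c = [5, 12, 2, 8, 6].
  Check: interpolating c through the α_i gives m(x) = 4 + 10·x (degree < 2) with m(α_i) = c_i for every i, so c is indeed a codeword.


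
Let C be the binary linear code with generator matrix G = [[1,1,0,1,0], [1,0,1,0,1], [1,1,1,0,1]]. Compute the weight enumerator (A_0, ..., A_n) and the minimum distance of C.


Weight distribution: A_0 = 1, A_1 = 1, A_2 = 1, A_3 = 3, A_4 = 2. Minimum distance d = 1.

Enumerate all 2^3 = 8 messages m ∈ F_2^3.
For each, compute codeword c = mG in F_2^5, then tally its weight.
  m = 000 → c = 00000, weight = 0.
  m = 100 → c = 11010, weight = 3.
  m = 010 → c = 10101, weight = 3.
  m = 110 → c = 01111, weight = 4.
  m = 001 → c = 11101, weight = 4.
  m = 101 → c = 00111, weight = 3.
  m = 011 → c = 01000, weight = 1.
  m = 111 → c = 10010, weight = 2.
Tally weights:
  weight 0: 1 codewords.
  weight 1: 1 codewords.
  weight 2: 1 codewords.
  weight 3: 3 codewords.
  weight 4: 2 codewords.
Minimum distance d = smallest w > 0 with A_w > 0 = 1.
Sanity: Σ A_w = 8 = 2^3 = 8 ✓.


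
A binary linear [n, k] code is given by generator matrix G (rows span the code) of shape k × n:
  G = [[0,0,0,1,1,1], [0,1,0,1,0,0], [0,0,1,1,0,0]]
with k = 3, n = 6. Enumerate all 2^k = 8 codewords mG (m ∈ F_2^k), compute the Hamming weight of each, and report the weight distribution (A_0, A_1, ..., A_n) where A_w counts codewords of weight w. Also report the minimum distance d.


Weight distribution: A_0 = 1, A_2 = 3, A_3 = 3, A_5 = 1. Minimum distance d = 2.

Enumerate all 2^3 = 8 messages m ∈ F_2^3.
For each, compute codeword c = mG in F_2^6, then tally its weight.
  m = 000 → c = 000000, weight = 0.
  m = 100 → c = 000111, weight = 3.
  m = 010 → c = 010100, weight = 2.
  m = 110 → c = 010011, weight = 3.
  m = 001 → c = 001100, weight = 2.
  m = 101 → c = 001011, weight = 3.
  m = 011 → c = 011000, weight = 2.
  m = 111 → c = 011111, weight = 5.
Tally weights:
  weight 0: 1 codewords.
  weight 2: 3 codewords.
  weight 3: 3 codewords.
  weight 5: 1 codewords.
Minimum distance d = smallest w > 0 with A_w > 0 = 2.
Sanity: Σ A_w = 8 = 2^3 = 8 ✓.


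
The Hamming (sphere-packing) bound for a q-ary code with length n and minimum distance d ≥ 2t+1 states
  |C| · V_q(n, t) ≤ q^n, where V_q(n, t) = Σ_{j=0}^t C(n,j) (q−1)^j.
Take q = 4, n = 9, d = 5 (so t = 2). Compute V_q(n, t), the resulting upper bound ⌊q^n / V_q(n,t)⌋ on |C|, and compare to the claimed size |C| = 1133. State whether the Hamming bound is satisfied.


V_q(n, t) = 352, q^n = 262144, Hamming bound = 744, |C| = 1133 > bound (violated).

Step 1: Compute V_q(n, t) = Σ_{j=0}^2 C(n, j) (q−1)^j.
  j = 0: C(9,0)·(3)^0 = 1·1 = 1.
  j = 1: C(9,1)·(3)^1 = 9·3 = 27.
  j = 2: C(9,2)·(3)^2 = 36·9 = 324.
  V_q(n, t) = 1 + 27 + 324 = 352.
Step 2: q^n = 4^9 = 262144.
Step 3: Hamming bound ⌊q^n / V_q(n,t)⌋ = ⌊262144/352⌋ = 744.
Step 4: Compare |C| = 1133 to 744: violated.
The claimed |C| lies above the Hamming bound, so no 4-ary code of length 9 with d ≥ 5 can have 1133 codewords.


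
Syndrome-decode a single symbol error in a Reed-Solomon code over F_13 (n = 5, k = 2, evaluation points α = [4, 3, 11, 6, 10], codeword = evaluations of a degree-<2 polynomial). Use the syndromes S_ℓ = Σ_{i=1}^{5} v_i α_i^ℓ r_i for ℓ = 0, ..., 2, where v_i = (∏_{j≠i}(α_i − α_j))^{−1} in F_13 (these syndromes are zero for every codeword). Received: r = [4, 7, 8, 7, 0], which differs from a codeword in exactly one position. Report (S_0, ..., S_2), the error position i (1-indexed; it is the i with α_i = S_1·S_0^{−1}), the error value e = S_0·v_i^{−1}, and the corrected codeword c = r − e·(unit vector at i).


S = (2, 6, 5), error at position 2, error magnitude e = 11, c = [4, 9, 8, 7, 0].

Step 1: column multipliers v_i = (∏_{j≠i}(α_i − α_j))^{−1} mod 13.
  i = 1 (α = 4): (4−3)(4−11)(4−6)(4−10) = 1·(−7)·(−2)·(−6) = −84 ≡ 7, so v_1 = 7^{−1} = 2 (mod 13).
  i = 2 (α = 3): (3−4)(3−11)(3−6)(3−10) = (−1)·(−8)·(−3)·(−7) = 168 ≡ 12, so v_2 = 12^{−1} = 12 (mod 13).
  i = 3 (α = 11): (11−4)(11−3)(11−6)(11−10) = 7·8·5·1 = 280 ≡ 7, so v_3 = 7^{−1} = 2 (mod 13).
  i = 4 (α = 6): (6−4)(6−3)(6−11)(6−10) = 2·3·(−5)·(−4) = 120 ≡ 3, so v_4 = 3^{−1} = 9 (mod 13).
  i = 5 (α = 10): (10−4)(10−3)(10−11)(10−6) = 6·7·(−1)·4 = −168 ≡ 1, so v_5 = 1^{−1} = 1 (mod 13).
  v = [2, 12, 2, 9, 1].
Step 2: syndromes of r = [4, 7, 8, 7, 0] (all sums mod 13).
  S_0 = Σ v_i r_i = 2·4 + 12·7 + 2·8 + 9·7 + 1·0 = 171 ≡ 2.
  S_1 = Σ v_i α_i r_i = 2·4·4 + 12·3·7 + 2·11·8 + 9·6·7 + 1·10·0 = 838 ≡ 6.
  α_i^2 mod 13 = [3, 9, 4, 10, 9].
  S_2 = Σ v_i α_i^2 r_i = 2·3·4 + 12·9·7 + 2·4·8 + 9·10·7 + 1·9·0 = 1474 ≡ 5.
  S = (2, 6, 5) ≠ 0, so r is not a codeword (an error is present).
Step 3: locate the error. For a single error e at position i, S_ℓ = v_i·e·α_i^ℓ, so α_err = S_1/S_0.
  S_0^{−1} = 2^{−1} = 7 (mod 13), so α_err = 6·7 = 42 ≡ 3 = α_2. Error position i = 2.
  Consistency check: S_2/S_1 = 5·11 = 55 ≡ 3 = α_err ✓ (single-error assumption holds).
Step 4: error magnitude e = S_0/v_2 = S_0·∏_{j≠2}(α_2 − α_j) = 2·12 = 24 ≡ 11 (mod 13).
Step 5: correct position 2: c_2 = r_2 − e = 7 − 11 ≡ 9 (mod 13). Hence c = [4, 9, 8, 7, 0].
  Check: interpolating c through the α_i gives m(x) = 11 + 8·x (degree < 2) with m(α_i) = c_i for every i, so c is indeed a codeword.


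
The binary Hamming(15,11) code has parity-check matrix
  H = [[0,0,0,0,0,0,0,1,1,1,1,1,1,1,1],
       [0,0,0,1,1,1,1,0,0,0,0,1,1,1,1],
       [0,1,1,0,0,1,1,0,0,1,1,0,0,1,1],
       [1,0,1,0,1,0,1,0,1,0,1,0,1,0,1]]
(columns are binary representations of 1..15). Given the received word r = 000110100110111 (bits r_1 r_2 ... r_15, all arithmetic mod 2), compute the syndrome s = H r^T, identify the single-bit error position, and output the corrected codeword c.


s = (1, 0, 1, 1)^T, error position = 11, corrected codeword c = 000110100100111

Compute s = H r^T mod 2 one row at a time:
  s_1 = 0 + 0 + 1 + 1 + 0 + 1 + 1 + 1 = 5 ≡ 1 (mod 2).
  s_2 = 1 + 1 + 0 + 1 + 0 + 1 + 1 + 1 = 6 ≡ 0 (mod 2).
  s_3 = 0 + 0 + 0 + 1 + 1 + 1 + 1 + 1 = 5 ≡ 1 (mod 2).
  s_4 = 0 + 0 + 1 + 1 + 0 + 1 + 1 + 1 = 5 ≡ 1 (mod 2).
s = (1, 0, 1, 1)^T — this equals column 11 of H (binary 1011), so error is at position 11.
Correct: flip bit 11 of r = 000110100110111 to get c = 000110100100111.


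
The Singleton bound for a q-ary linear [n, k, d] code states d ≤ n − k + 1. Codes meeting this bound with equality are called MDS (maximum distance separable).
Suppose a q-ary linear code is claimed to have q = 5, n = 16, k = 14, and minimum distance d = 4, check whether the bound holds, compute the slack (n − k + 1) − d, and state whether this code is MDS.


Singleton RHS = n − k + 1 = 3, slack = -1, bound violated (no such code; not MDS).

Singleton bound: d ≤ n − k + 1.
Here n = 16, k = 14, so n − k + 1 = 3.
Given d = 4, check d ≤ 3: NO.
Slack = (n − k + 1) − d = -1.
The slack is negative: d = 4 exceeds n − k + 1 = 3 by 1, so the Singleton bound is violated and no linear [16, 14, 4]_5 code can exist. In particular it is not MDS (MDS requires d = n − k + 1 exactly).
Description: the claimed parameters are [16, 14, 4]_5; such a code would be impossible (violates the Singleton bound).


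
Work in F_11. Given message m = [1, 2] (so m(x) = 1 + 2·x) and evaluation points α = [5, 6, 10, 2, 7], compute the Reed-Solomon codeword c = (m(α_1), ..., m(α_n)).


c = [0, 2, 10, 5, 4]

Message polynomial: m(x) = 1 + 2·x (mod 11).
For each evaluation point α_i, compute m(α_i) mod 11:
  α_1 = 5: Horner steps 2 → 0, so m(5) = 0.
  α_2 = 6: Horner steps 2 → 2, so m(6) = 2.
  α_3 = 10: Horner steps 2 → 10, so m(10) = 10.
  α_4 = 2: Horner steps 2 → 5, so m(2) = 5.
  α_5 = 7: Horner steps 2 → 4, so m(7) = 4.
Codeword c = [0, 2, 10, 5, 4] ∈ F_11^5.


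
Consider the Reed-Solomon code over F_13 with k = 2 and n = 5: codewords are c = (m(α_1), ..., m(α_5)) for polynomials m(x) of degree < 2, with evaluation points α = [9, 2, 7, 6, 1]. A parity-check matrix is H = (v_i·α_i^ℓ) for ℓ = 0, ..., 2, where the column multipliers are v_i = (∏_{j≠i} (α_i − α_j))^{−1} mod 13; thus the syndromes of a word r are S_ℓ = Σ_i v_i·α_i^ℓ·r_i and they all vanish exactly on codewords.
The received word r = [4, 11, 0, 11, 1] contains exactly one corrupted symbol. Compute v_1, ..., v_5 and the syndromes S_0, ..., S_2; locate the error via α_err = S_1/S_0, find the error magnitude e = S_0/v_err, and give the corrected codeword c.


S = (7, 1, 2), error at position 2, error magnitude e = 8, c = [4, 3, 0, 11, 1].

Step 1: column multipliers v_i = (∏_{j≠i}(α_i − α_j))^{−1} mod 13.
  i = 1 (α = 9): (9−2)(9−7)(9−6)(9−1) = 7·2·3·8 = 336 ≡ 11, so v_1 = 11^{−1} = 6 (mod 13).
  i = 2 (α = 2): (2−9)(2−7)(2−6)(2−1) = (−7)·(−5)·(−4)·1 = −140 ≡ 3, so v_2 = 3^{−1} = 9 (mod 13).
  i = 3 (α = 7): (7−9)(7−2)(7−6)(7−1) = (−2)·5·1·6 = −60 ≡ 5, so v_3 = 5^{−1} = 8 (mod 13).
  i = 4 (α = 6): (6−9)(6−2)(6−7)(6−1) = (−3)·4·(−1)·5 = 60 ≡ 8, so v_4 = 8^{−1} = 5 (mod 13).
  i = 5 (α = 1): (1−9)(1−2)(1−7)(1−6) = (−8)·(−1)·(−6)·(−5) = 240 ≡ 6, so v_5 = 6^{−1} = 11 (mod 13).
  v = [6, 9, 8, 5, 11].
Step 2: syndromes of r = [4, 11, 0, 11, 1] (all sums mod 13).
  S_0 = Σ v_i r_i = 6·4 + 9·11 + 8·0 + 5·11 + 11·1 = 189 ≡ 7.
  S_1 = Σ v_i α_i r_i = 6·9·4 + 9·2·11 + 8·7·0 + 5·6·11 + 11·1·1 = 755 ≡ 1.
  α_i^2 mod 13 = [3, 4, 10, 10, 1].
  S_2 = Σ v_i α_i^2 r_i = 6·3·4 + 9·4·11 + 8·10·0 + 5·10·11 + 11·1·1 = 1029 ≡ 2.
  S = (7, 1, 2) ≠ 0, so r is not a codeword (an error is present).
Step 3: locate the error. For a single error e at position i, S_ℓ = v_i·e·α_i^ℓ, so α_err = S_1/S_0.
  S_0^{−1} = 7^{−1} = 2 (mod 13), so α_err = 1·2 = 2 ≡ 2 = α_2. Error position i = 2.
  Consistency check: S_2/S_1 = 2·1 = 2 ≡ 2 = α_err ✓ (single-error assumption holds).
Step 4: error magnitude e = S_0/v_2 = S_0·∏_{j≠2}(α_2 − α_j) = 7·3 = 21 ≡ 8 (mod 13).
Step 5: correct position 2: c_2 = r_2 − e = 11 − 8 ≡ 3 (mod 13). Hence c = [4, 3, 0, 11, 1].
  Check: interpolating c through the α_i gives m(x) = 12 + 2·x (degree < 2) with m(α_i) = c_i for every i, so c is indeed a codeword.


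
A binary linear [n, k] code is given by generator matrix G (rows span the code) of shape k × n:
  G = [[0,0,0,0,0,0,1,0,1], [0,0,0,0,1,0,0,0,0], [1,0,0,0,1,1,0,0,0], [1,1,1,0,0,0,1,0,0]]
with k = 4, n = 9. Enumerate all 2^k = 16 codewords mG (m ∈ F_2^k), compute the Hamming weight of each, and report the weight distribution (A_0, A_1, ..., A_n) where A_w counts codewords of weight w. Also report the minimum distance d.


Weight distribution: A_0 = 1, A_1 = 1, A_2 = 2, A_3 = 2, A_4 = 5, A_5 = 5. Minimum distance d = 1.

Enumerate all 2^4 = 16 messages m ∈ F_2^4.
For each, compute codeword c = mG in F_2^9, then tally its weight.
  m = 0000 → c = 000000000, weight = 0.
  m = 1000 → c = 000000101, weight = 2.
  m = 0100 → c = 000010000, weight = 1.
  m = 1100 → c = 000010101, weight = 3.
  m = 0010 → c = 100011000, weight = 3.
  m = 1010 → c = 100011101, weight = 5.
  m = 0110 → c = 100001000, weight = 2.
  m = 1110 → c = 100001101, weight = 4.
  m = 0001 → c = 111000100, weight = 4.
  m = 1001 → c = 111000001, weight = 4.
  m = 0101 → c = 111010100, weight = 5.
  m = 1101 → c = 111010001, weight = 5.
  m = 0011 → c = 011011100, weight = 5.
  m = 1011 → c = 011011001, weight = 5.
  m = 0111 → c = 011001100, weight = 4.
  m = 1111 → c = 011001001, weight = 4.
Tally weights:
  weight 0: 1 codewords.
  weight 1: 1 codewords.
  weight 2: 2 codewords.
  weight 3: 2 codewords.
  weight 4: 5 codewords.
  weight 5: 5 codewords.
Minimum distance d = smallest w > 0 with A_w > 0 = 1.
Sanity: Σ A_w = 16 = 2^4 = 16 ✓.


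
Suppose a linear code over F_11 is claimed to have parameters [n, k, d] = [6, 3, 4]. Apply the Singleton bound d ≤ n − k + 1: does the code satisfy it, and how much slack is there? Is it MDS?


Singleton RHS = n − k + 1 = 4, slack = 0, bound satisfied, MDS.

Singleton bound: d ≤ n − k + 1.
Here n = 6, k = 3, so n − k + 1 = 4.
Given d = 4, check d ≤ 4: YES.
Slack = (n − k + 1) − d = 0.
The code is MDS (slack = 0).
Description: the claimed parameters are [6, 3, 4]_11; such a code would be MDS (meets Singleton bound).


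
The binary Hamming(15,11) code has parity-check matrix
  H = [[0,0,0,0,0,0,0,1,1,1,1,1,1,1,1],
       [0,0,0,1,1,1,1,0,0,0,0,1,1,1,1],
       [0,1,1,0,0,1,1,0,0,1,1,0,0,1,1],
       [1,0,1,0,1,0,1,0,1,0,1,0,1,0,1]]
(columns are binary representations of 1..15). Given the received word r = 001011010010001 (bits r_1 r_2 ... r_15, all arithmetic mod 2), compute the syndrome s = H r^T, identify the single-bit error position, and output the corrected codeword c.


s = (1, 1, 0, 0)^T, error position = 12, corrected codeword c = 001011010011001

Compute s = H r^T mod 2 one row at a time:
  s_1 = 1 + 0 + 0 + 1 + 0 + 0 + 0 + 1 = 3 ≡ 1 (mod 2).
  s_2 = 0 + 1 + 1 + 0 + 0 + 0 + 0 + 1 = 3 ≡ 1 (mod 2).
  s_3 = 0 + 1 + 1 + 0 + 0 + 1 + 0 + 1 = 4 ≡ 0 (mod 2).
  s_4 = 0 + 1 + 1 + 0 + 0 + 1 + 0 + 1 = 4 ≡ 0 (mod 2).
s = (1, 1, 0, 0)^T — this equals column 12 of H (binary 1100), so error is at position 12.
Correct: flip bit 12 of r = 001011010010001 to get c = 001011010011001.


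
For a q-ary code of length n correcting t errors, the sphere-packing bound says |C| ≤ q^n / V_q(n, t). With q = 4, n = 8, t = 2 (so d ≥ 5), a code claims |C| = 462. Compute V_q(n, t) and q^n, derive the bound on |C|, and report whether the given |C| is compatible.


V_q(n, t) = 277, q^n = 65536, Hamming bound = 236, |C| = 462 > bound (violated).

Step 1: Compute V_q(n, t) = Σ_{j=0}^2 C(n, j) (q−1)^j.
  j = 0: C(8,0)·(3)^0 = 1·1 = 1.
  j = 1: C(8,1)·(3)^1 = 8·3 = 24.
  j = 2: C(8,2)·(3)^2 = 28·9 = 252.
  V_q(n, t) = 1 + 24 + 252 = 277.
Step 2: q^n = 4^8 = 65536.
Step 3: Hamming bound ⌊q^n / V_q(n,t)⌋ = ⌊65536/277⌋ = 236.
Step 4: Compare |C| = 462 to 236: violated.
The claimed |C| lies above the Hamming bound, so no 4-ary code of length 8 with d ≥ 5 can have 462 codewords.


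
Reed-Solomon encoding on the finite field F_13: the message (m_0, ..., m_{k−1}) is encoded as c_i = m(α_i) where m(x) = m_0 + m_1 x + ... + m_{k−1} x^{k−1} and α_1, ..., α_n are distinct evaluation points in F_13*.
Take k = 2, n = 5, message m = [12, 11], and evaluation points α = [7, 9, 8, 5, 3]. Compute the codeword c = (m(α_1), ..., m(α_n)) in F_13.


c = [11, 7, 9, 2, 6]

Message polynomial: m(x) = 12 + 11·x (mod 13).
For each evaluation point α_i, compute m(α_i) mod 13:
  α_1 = 7: Horner steps 11 → 11, so m(7) = 11.
  α_2 = 9: Horner steps 11 → 7, so m(9) = 7.
  α_3 = 8: Horner steps 11 → 9, so m(8) = 9.
  α_4 = 5: Horner steps 11 → 2, so m(5) = 2.
  α_5 = 3: Horner steps 11 → 6, so m(3) = 6.
Codeword c = [11, 7, 9, 2, 6] ∈ F_13^5.


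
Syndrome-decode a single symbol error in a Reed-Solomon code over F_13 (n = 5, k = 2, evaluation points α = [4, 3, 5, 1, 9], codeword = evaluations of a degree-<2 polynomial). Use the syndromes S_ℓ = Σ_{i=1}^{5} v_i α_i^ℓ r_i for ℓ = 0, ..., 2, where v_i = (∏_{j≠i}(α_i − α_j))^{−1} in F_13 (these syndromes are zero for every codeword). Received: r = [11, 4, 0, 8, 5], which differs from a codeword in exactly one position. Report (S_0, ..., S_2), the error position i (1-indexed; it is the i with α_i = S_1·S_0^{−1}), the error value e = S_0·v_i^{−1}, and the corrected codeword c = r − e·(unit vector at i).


S = (11, 5, 7), error at position 1, error magnitude e = 9, c = [2, 4, 0, 8, 5].

Step 1: column multipliers v_i = (∏_{j≠i}(α_i − α_j))^{−1} mod 13.
  i = 1 (α = 4): (4−3)(4−5)(4−1)(4−9) = 1·(−1)·3·(−5) = 15 ≡ 2, so v_1 = 2^{−1} = 7 (mod 13).
  i = 2 (α = 3): (3−4)(3−5)(3−1)(3−9) = (−1)·(−2)·2·(−6) = −24 ≡ 2, so v_2 = 2^{−1} = 7 (mod 13).
  i = 3 (α = 5): (5−4)(5−3)(5−1)(5−9) = 1·2·4·(−4) = −32 ≡ 7, so v_3 = 7^{−1} = 2 (mod 13).
  i = 4 (α = 1): (1−4)(1−3)(1−5)(1−9) = (−3)·(−2)·(−4)·(−8) = 192 ≡ 10, so v_4 = 10^{−1} = 4 (mod 13).
  i = 5 (α = 9): (9−4)(9−3)(9−5)(9−1) = 5·6·4·8 = 960 ≡ 11, so v_5 = 11^{−1} = 6 (mod 13).
  v = [7, 7, 2, 4, 6].
Step 2: syndromes of r = [11, 4, 0, 8, 5] (all sums mod 13).
  S_0 = Σ v_i r_i = 7·11 + 7·4 + 2·0 + 4·8 + 6·5 = 167 ≡ 11.
  S_1 = Σ v_i α_i r_i = 7·4·11 + 7·3·4 + 2·5·0 + 4·1·8 + 6·9·5 = 694 ≡ 5.
  α_i^2 mod 13 = [3, 9, 12, 1, 3].
  S_2 = Σ v_i α_i^2 r_i = 7·3·11 + 7·9·4 + 2·12·0 + 4·1·8 + 6·3·5 = 605 ≡ 7.
  S = (11, 5, 7) ≠ 0, so r is not a codeword (an error is present).
Step 3: locate the error. For a single error e at position i, S_ℓ = v_i·e·α_i^ℓ, so α_err = S_1/S_0.
  S_0^{−1} = 11^{−1} = 6 (mod 13), so α_err = 5·6 = 30 ≡ 4 = α_1. Error position i = 1.
  Consistency check: S_2/S_1 = 7·8 = 56 ≡ 4 = α_err ✓ (single-error assumption holds).
Step 4: error magnitude e = S_0/v_1 = S_0·∏_{j≠1}(α_1 − α_j) = 11·2 = 22 ≡ 9 (mod 13).
Step 5: correct position 1: c_1 = r_1 − e = 11 − 9 ≡ 2 (mod 13). Hence c = [2, 4, 0, 8, 5].
  Check: interpolating c through the α_i gives m(x) = 10 + 11·x (degree < 2) with m(α_i) = c_i for every i, so c is indeed a codeword.


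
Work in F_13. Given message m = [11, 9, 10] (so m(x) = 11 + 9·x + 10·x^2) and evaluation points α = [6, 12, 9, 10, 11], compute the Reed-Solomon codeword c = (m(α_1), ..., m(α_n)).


c = [9, 12, 5, 9, 7]

Message polynomial: m(x) = 11 + 9·x + 10·x^2 (mod 13).
For each evaluation point α_i, compute m(α_i) mod 13:
  α_1 = 6: Horner steps 10 → 4 → 9, so m(6) = 9.
  α_2 = 12: Horner steps 10 → 12 → 12, so m(12) = 12.
  α_3 = 9: Horner steps 10 → 8 → 5, so m(9) = 5.
  α_4 = 10: Horner steps 10 → 5 → 9, so m(10) = 9.
  α_5 = 11: Horner steps 10 → 2 → 7, so m(11) = 7.
Codeword c = [9, 12, 5, 9, 7] ∈ F_13^5.


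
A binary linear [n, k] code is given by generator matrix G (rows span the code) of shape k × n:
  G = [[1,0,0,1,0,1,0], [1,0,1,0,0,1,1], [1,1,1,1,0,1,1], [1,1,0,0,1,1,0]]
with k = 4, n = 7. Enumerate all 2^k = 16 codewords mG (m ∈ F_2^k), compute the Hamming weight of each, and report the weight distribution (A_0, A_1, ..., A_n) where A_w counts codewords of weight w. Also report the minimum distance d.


Weight distribution: A_0 = 1, A_1 = 1, A_2 = 1, A_3 = 5, A_4 = 5, A_5 = 1, A_6 = 1, A_7 = 1. Minimum distance d = 1.

Enumerate all 2^4 = 16 messages m ∈ F_2^4.
For each, compute codeword c = mG in F_2^7, then tally its weight.
  m = 0000 → c = 0000000, weight = 0.
  m = 1000 → c = 1001010, weight = 3.
  m = 0100 → c = 1010011, weight = 4.
  m = 1100 → c = 0011001, weight = 3.
  m = 0010 → c = 1111011, weight = 6.
  m = 1010 → c = 0110001, weight = 3.
  m = 0110 → c = 0101000, weight = 2.
  m = 1110 → c = 1100010, weight = 3.
  m = 0001 → c = 1100110, weight = 4.
  m = 1001 → c = 0101100, weight = 3.
  m = 0101 → c = 0110101, weight = 4.
  m = 1101 → c = 1111111, weight = 7.
  m = 0011 → c = 0011101, weight = 4.
  m = 1011 → c = 1010111, weight = 5.
  m = 0111 → c = 1001110, weight = 4.
  m = 1111 → c = 0000100, weight = 1.
Tally weights:
  weight 0: 1 codewords.
  weight 1: 1 codewords.
  weight 2: 1 codewords.
  weight 3: 5 codewords.
  weight 4: 5 codewords.
  weight 5: 1 codewords.
  weight 6: 1 codewords.
  weight 7: 1 codewords.
Minimum distance d = smallest w > 0 with A_w > 0 = 1.
Sanity: Σ A_w = 16 = 2^4 = 16 ✓.


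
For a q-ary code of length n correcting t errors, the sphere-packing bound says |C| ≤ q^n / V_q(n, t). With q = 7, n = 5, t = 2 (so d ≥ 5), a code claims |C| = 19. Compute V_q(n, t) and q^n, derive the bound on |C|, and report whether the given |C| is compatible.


V_q(n, t) = 391, q^n = 16807, Hamming bound = 42, |C| = 19 ≤ bound (satisfied).

Step 1: Compute V_q(n, t) = Σ_{j=0}^2 C(n, j) (q−1)^j.
  j = 0: C(5,0)·(6)^0 = 1·1 = 1.
  j = 1: C(5,1)·(6)^1 = 5·6 = 30.
  j = 2: C(5,2)·(6)^2 = 10·36 = 360.
  V_q(n, t) = 1 + 30 + 360 = 391.
Step 2: q^n = 7^5 = 16807.
Step 3: Hamming bound ⌊q^n / V_q(n,t)⌋ = ⌊16807/391⌋ = 42.
Step 4: Compare |C| = 19 to 42: satisfied.
The claimed |C| lies below the Hamming bound.


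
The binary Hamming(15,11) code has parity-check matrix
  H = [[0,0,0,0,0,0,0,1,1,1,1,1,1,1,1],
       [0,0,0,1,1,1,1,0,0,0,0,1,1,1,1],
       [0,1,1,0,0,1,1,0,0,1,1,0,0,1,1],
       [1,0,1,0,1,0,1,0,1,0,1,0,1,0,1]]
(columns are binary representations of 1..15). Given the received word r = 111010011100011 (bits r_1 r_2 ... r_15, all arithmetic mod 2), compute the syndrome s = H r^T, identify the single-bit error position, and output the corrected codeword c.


s = (1, 1, 1, 1)^T, error position = 15, corrected codeword c = 111010011100010

Compute s = H r^T mod 2 one row at a time:
  s_1 = 1 + 1 + 1 + 0 + 0 + 0 + 1 + 1 = 5 ≡ 1 (mod 2).
  s_2 = 0 + 1 + 0 + 0 + 0 + 0 + 1 + 1 = 3 ≡ 1 (mod 2).
  s_3 = 1 + 1 + 0 + 0 + 1 + 0 + 1 + 1 = 5 ≡ 1 (mod 2).
  s_4 = 1 + 1 + 1 + 0 + 1 + 0 + 0 + 1 = 5 ≡ 1 (mod 2).
s = (1, 1, 1, 1)^T — this equals column 15 of H (binary 1111), so error is at position 15.
Correct: flip bit 15 of r = 111010011100011 to get c = 111010011100010.


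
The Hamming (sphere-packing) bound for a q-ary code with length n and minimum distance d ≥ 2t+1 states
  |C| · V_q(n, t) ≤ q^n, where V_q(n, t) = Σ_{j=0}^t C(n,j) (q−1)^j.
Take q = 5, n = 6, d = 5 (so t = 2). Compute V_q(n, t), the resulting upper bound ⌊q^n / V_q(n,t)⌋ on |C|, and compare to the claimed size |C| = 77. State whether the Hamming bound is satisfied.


V_q(n, t) = 265, q^n = 15625, Hamming bound = 58, |C| = 77 > bound (violated).

Step 1: Compute V_q(n, t) = Σ_{j=0}^2 C(n, j) (q−1)^j.
  j = 0: C(6,0)·(4)^0 = 1·1 = 1.
  j = 1: C(6,1)·(4)^1 = 6·4 = 24.
  j = 2: C(6,2)·(4)^2 = 15·16 = 240.
  V_q(n, t) = 1 + 24 + 240 = 265.
Step 2: q^n = 5^6 = 15625.
Step 3: Hamming bound ⌊q^n / V_q(n,t)⌋ = ⌊15625/265⌋ = 58.
Step 4: Compare |C| = 77 to 58: violated.
The claimed |C| lies above the Hamming bound, so no 5-ary code of length 6 with d ≥ 5 can have 77 codewords.


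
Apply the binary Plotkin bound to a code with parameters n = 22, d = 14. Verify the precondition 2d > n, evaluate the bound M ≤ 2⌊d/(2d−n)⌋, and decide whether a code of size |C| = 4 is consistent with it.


Plotkin bound M ≤ 4; given |C| = 4 ≤ bound (satisfied).

Check applicability: 2d = 28, n = 22.
2d − n = 6 > 0, so Plotkin applies.
Compute d/(2d−n) = 14/6 ≈ 2.3333.
⌊d/(2d−n)⌋ = 2.
Plotkin bound: M ≤ 2·2 = 4.
Given |C| = 4, check: satisfied.
This |C| is at the Plotkin bound.


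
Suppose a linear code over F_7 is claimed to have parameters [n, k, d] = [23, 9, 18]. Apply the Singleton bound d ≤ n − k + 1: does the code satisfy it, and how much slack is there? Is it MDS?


Singleton RHS = n − k + 1 = 15, slack = -3, bound violated (no such code; not MDS).

Singleton bound: d ≤ n − k + 1.
Here n = 23, k = 9, so n − k + 1 = 15.
Given d = 18, check d ≤ 15: NO.
Slack = (n − k + 1) − d = -3.
The slack is negative: d = 18 exceeds n − k + 1 = 15 by 3, so the Singleton bound is violated and no linear [23, 9, 18]_7 code can exist. In particular it is not MDS (MDS requires d = n − k + 1 exactly).
Description: the claimed parameters are [23, 9, 18]_7; such a code would be impossible (violates the Singleton bound).


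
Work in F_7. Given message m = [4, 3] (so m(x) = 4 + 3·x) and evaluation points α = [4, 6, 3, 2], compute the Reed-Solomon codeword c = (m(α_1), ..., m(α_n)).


c = [2, 1, 6, 3]

Message polynomial: m(x) = 4 + 3·x (mod 7).
For each evaluation point α_i, compute m(α_i) mod 7:
  α_1 = 4: Horner steps 3 → 2, so m(4) = 2.
  α_2 = 6: Horner steps 3 → 1, so m(6) = 1.
  α_3 = 3: Horner steps 3 → 6, so m(3) = 6.
  α_4 = 2: Horner steps 3 → 3, so m(2) = 3.
Codeword c = [2, 1, 6, 3] ∈ F_7^4.


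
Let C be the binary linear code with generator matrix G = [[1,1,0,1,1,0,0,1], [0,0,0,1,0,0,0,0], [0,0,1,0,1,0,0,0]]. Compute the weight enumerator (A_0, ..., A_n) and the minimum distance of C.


Weight distribution: A_0 = 1, A_1 = 1, A_2 = 1, A_3 = 1, A_4 = 2, A_5 = 2. Minimum distance d = 1.

Enumerate all 2^3 = 8 messages m ∈ F_2^3.
For each, compute codeword c = mG in F_2^8, then tally its weight.
  m = 000 → c = 00000000, weight = 0.
  m = 100 → c = 11011001, weight = 5.
  m = 010 → c = 00010000, weight = 1.
  m = 110 → c = 11001001, weight = 4.
  m = 001 → c = 00101000, weight = 2.
  m = 101 → c = 11110001, weight = 5.
  m = 011 → c = 00111000, weight = 3.
  m = 111 → c = 11100001, weight = 4.
Tally weights:
  weight 0: 1 codewords.
  weight 1: 1 codewords.
  weight 2: 1 codewords.
  weight 3: 1 codewords.
  weight 4: 2 codewords.
  weight 5: 2 codewords.
Minimum distance d = smallest w > 0 with A_w > 0 = 1.
Sanity: Σ A_w = 8 = 2^3 = 8 ✓.


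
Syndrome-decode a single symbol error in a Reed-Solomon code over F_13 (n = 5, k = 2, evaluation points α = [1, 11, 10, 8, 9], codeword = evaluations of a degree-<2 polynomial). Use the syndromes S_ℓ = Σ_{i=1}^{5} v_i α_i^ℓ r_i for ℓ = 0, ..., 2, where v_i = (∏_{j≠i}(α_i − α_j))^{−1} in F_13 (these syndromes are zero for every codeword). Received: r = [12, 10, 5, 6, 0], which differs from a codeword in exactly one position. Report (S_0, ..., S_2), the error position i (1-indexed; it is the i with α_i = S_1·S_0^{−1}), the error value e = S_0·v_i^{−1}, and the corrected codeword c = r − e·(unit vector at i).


S = (5, 1, 8), error at position 4, error magnitude e = 11, c = [12, 10, 5, 8, 0].

Step 1: column multipliers v_i = (∏_{j≠i}(α_i − α_j))^{−1} mod 13.
  i = 1 (α = 1): (1−11)(1−10)(1−8)(1−9) = (−10)·(−9)·(−7)·(−8) = 5040 ≡ 9, so v_1 = 9^{−1} = 3 (mod 13).
  i = 2 (α = 11): (11−1)(11−10)(11−8)(11−9) = 10·1·3·2 = 60 ≡ 8, so v_2 = 8^{−1} = 5 (mod 13).
  i = 3 (α = 10): (10−1)(10−11)(10−8)(10−9) = 9·(−1)·2·1 = −18 ≡ 8, so v_3 = 8^{−1} = 5 (mod 13).
  i = 4 (α = 8): (8−1)(8−11)(8−10)(8−9) = 7·(−3)·(−2)·(−1) = −42 ≡ 10, so v_4 = 10^{−1} = 4 (mod 13).
  i = 5 (α = 9): (9−1)(9−11)(9−10)(9−8) = 8·(−2)·(−1)·1 = 16 ≡ 3, so v_5 = 3^{−1} = 9 (mod 13).
  v = [3, 5, 5, 4, 9].
Step 2: syndromes of r = [12, 10, 5, 6, 0] (all sums mod 13).
  S_0 = Σ v_i r_i = 3·12 + 5·10 + 5·5 + 4·6 + 9·0 = 135 ≡ 5.
  S_1 = Σ v_i α_i r_i = 3·1·12 + 5·11·10 + 5·10·5 + 4·8·6 + 9·9·0 = 1028 ≡ 1.
  α_i^2 mod 13 = [1, 4, 9, 12, 3].
  S_2 = Σ v_i α_i^2 r_i = 3·1·12 + 5·4·10 + 5·9·5 + 4·12·6 + 9·3·0 = 749 ≡ 8.
  S = (5, 1, 8) ≠ 0, so r is not a codeword (an error is present).
Step 3: locate the error. For a single error e at position i, S_ℓ = v_i·e·α_i^ℓ, so α_err = S_1/S_0.
  S_0^{−1} = 5^{−1} = 8 (mod 13), so α_err = 1·8 = 8 ≡ 8 = α_4. Error position i = 4.
  Consistency check: S_2/S_1 = 8·1 = 8 ≡ 8 = α_err ✓ (single-error assumption holds).
Step 4: error magnitude e = S_0/v_4 = S_0·∏_{j≠4}(α_4 − α_j) = 5·10 = 50 ≡ 11 (mod 13).
Step 5: correct position 4: c_4 = r_4 − e = 6 − 11 ≡ 8 (mod 13). Hence c = [12, 10, 5, 8, 0].
  Check: interpolating c through the α_i gives m(x) = 7 + 5·x (degree < 2) with m(α_i) = c_i for every i, so c is indeed a codeword.


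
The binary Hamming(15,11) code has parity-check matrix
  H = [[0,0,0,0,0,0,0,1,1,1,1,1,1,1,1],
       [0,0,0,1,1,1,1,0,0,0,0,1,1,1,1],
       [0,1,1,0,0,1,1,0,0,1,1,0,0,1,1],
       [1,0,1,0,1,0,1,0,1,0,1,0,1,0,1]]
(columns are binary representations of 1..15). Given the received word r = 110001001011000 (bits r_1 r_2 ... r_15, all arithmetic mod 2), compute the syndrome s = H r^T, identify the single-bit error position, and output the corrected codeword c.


s = (1, 0, 1, 1)^T, error position = 11, corrected codeword c = 110001001001000

Compute s = H r^T mod 2 one row at a time:
  s_1 = 0 + 1 + 0 + 1 + 1 + 0 + 0 + 0 = 3 ≡ 1 (mod 2).
  s_2 = 0 + 0 + 1 + 0 + 1 + 0 + 0 + 0 = 2 ≡ 0 (mod 2).
  s_3 = 1 + 0 + 1 + 0 + 0 + 1 + 0 + 0 = 3 ≡ 1 (mod 2).
  s_4 = 1 + 0 + 0 + 0 + 1 + 1 + 0 + 0 = 3 ≡ 1 (mod 2).
s = (1, 0, 1, 1)^T — this equals column 11 of H (binary 1011), so error is at position 11.
Correct: flip bit 11 of r = 110001001011000 to get c = 110001001001000.


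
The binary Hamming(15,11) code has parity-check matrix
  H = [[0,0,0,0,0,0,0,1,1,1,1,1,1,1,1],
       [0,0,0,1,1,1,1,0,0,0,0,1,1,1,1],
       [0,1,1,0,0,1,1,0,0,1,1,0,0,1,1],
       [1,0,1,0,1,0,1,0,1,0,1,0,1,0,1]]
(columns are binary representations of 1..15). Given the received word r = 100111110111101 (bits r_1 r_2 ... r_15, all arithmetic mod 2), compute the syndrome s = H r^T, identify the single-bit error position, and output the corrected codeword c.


s = (0, 1, 1, 0)^T, error position = 6, corrected codeword c = 100110110111101

Compute s = H r^T mod 2 one row at a time:
  s_1 = 1 + 0 + 1 + 1 + 1 + 1 + 0 + 1 = 6 ≡ 0 (mod 2).
  s_2 = 1 + 1 + 1 + 1 + 1 + 1 + 0 + 1 = 7 ≡ 1 (mod 2).
  s_3 = 0 + 0 + 1 + 1 + 1 + 1 + 0 + 1 = 5 ≡ 1 (mod 2).
  s_4 = 1 + 0 + 1 + 1 + 0 + 1 + 1 + 1 = 6 ≡ 0 (mod 2).
s = (0, 1, 1, 0)^T — this equals column 6 of H (binary 0110), so error is at position 6.
Correct: flip bit 6 of r = 100111110111101 to get c = 100110110111101.


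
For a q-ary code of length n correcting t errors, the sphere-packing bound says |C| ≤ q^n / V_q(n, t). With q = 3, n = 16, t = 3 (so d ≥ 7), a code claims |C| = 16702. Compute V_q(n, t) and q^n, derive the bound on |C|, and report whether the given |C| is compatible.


V_q(n, t) = 4993, q^n = 43046721, Hamming bound = 8621, |C| = 16702 > bound (violated).

Step 1: Compute V_q(n, t) = Σ_{j=0}^3 C(n, j) (q−1)^j.
  j = 0: C(16,0)·(2)^0 = 1·1 = 1.
  j = 1: C(16,1)·(2)^1 = 16·2 = 32.
  j = 2: C(16,2)·(2)^2 = 120·4 = 480.
  j = 3: C(16,3)·(2)^3 = 560·8 = 4480.
  V_q(n, t) = 1 + 32 + 480 + 4480 = 4993.
Step 2: q^n = 3^16 = 43046721.
Step 3: Hamming bound ⌊q^n / V_q(n,t)⌋ = ⌊43046721/4993⌋ = 8621.
Step 4: Compare |C| = 16702 to 8621: violated.
The claimed |C| lies above the Hamming bound, so no 3-ary code of length 16 with d ≥ 7 can have 16702 codewords.


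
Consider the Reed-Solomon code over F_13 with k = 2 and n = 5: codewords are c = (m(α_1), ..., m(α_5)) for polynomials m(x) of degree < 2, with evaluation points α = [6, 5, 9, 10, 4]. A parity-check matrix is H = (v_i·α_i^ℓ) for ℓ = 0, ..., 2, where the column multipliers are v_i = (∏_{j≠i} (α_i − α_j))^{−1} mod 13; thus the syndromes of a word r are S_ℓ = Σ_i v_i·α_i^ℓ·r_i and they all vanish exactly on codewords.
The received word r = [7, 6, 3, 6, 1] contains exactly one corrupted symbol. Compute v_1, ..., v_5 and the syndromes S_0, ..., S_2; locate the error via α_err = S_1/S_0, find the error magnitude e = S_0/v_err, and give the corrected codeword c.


S = (9, 6, 4), error at position 2, error magnitude e = 2, c = [7, 4, 3, 6, 1].

Step 1: column multipliers v_i = (∏_{j≠i}(α_i − α_j))^{−1} mod 13.
  i = 1 (α = 6): (6−5)(6−9)(6−10)(6−4) = 1·(−3)·(−4)·2 = 24 ≡ 11, so v_1 = 11^{−1} = 6 (mod 13).
  i = 2 (α = 5): (5−6)(5−9)(5−10)(5−4) = (−1)·(−4)·(−5)·1 = −20 ≡ 6, so v_2 = 6^{−1} = 11 (mod 13).
  i = 3 (α = 9): (9−6)(9−5)(9−10)(9−4) = 3·4·(−1)·5 = −60 ≡ 5, so v_3 = 5^{−1} = 8 (mod 13).
  i = 4 (α = 10): (10−6)(10−5)(10−9)(10−4) = 4·5·1·6 = 120 ≡ 3, so v_4 = 3^{−1} = 9 (mod 13).
  i = 5 (α = 4): (4−6)(4−5)(4−9)(4−10) = (−2)·(−1)·(−5)·(−6) = 60 ≡ 8, so v_5 = 8^{−1} = 5 (mod 13).
  v = [6, 11, 8, 9, 5].
Step 2: syndromes of r = [7, 6, 3, 6, 1] (all sums mod 13).
  S_0 = Σ v_i r_i = 6·7 + 11·6 + 8·3 + 9·6 + 5·1 = 191 ≡ 9.
  S_1 = Σ v_i α_i r_i = 6·6·7 + 11·5·6 + 8·9·3 + 9·10·6 + 5·4·1 = 1358 ≡ 6.
  α_i^2 mod 13 = [10, 12, 3, 9, 3].
  S_2 = Σ v_i α_i^2 r_i = 6·10·7 + 11·12·6 + 8·3·3 + 9·9·6 + 5·3·1 = 1785 ≡ 4.
  S = (9, 6, 4) ≠ 0, so r is not a codeword (an error is present).
Step 3: locate the error. For a single error e at position i, S_ℓ = v_i·e·α_i^ℓ, so α_err = S_1/S_0.
  S_0^{−1} = 9^{−1} = 3 (mod 13), so α_err = 6·3 = 18 ≡ 5 = α_2. Error position i = 2.
  Consistency check: S_2/S_1 = 4·11 = 44 ≡ 5 = α_err ✓ (single-error assumption holds).
Step 4: error magnitude e = S_0/v_2 = S_0·∏_{j≠2}(α_2 − α_j) = 9·6 = 54 ≡ 2 (mod 13).
Step 5: correct position 2: c_2 = r_2 − e = 6 − 2 ≡ 4 (mod 13). Hence c = [7, 4, 3, 6, 1].
  Check: interpolating c through the α_i gives m(x) = 2 + 3·x (degree < 2) with m(α_i) = c_i for every i, so c is indeed a codeword.


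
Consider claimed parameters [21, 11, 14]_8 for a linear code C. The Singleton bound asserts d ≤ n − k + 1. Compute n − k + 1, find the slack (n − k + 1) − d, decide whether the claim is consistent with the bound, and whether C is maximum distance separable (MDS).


Singleton RHS = n − k + 1 = 11, slack = -3, bound violated (no such code; not MDS).

Singleton bound: d ≤ n − k + 1.
Here n = 21, k = 11, so n − k + 1 = 11.
Given d = 14, check d ≤ 11: NO.
Slack = (n − k + 1) − d = -3.
The slack is negative: d = 14 exceeds n − k + 1 = 11 by 3, so the Singleton bound is violated and no linear [21, 11, 14]_8 code can exist. In particular it is not MDS (MDS requires d = n − k + 1 exactly).
Description: the claimed parameters are [21, 11, 14]_8; such a code would be impossible (violates the Singleton bound).


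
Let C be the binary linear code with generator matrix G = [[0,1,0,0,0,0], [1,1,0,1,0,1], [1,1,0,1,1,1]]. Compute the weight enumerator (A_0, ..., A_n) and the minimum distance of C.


Weight distribution: A_0 = 1, A_1 = 2, A_2 = 1, A_3 = 1, A_4 = 2, A_5 = 1. Minimum distance d = 1.

Enumerate all 2^3 = 8 messages m ∈ F_2^3.
For each, compute codeword c = mG in F_2^6, then tally its weight.
  m = 000 → c = 000000, weight = 0.
  m = 100 → c = 010000, weight = 1.
  m = 010 → c = 110101, weight = 4.
  m = 110 → c = 100101, weight = 3.
  m = 001 → c = 110111, weight = 5.
  m = 101 → c = 100111, weight = 4.
  m = 011 → c = 000010, weight = 1.
  m = 111 → c = 010010, weight = 2.
Tally weights:
  weight 0: 1 codewords.
  weight 1: 2 codewords.
  weight 2: 1 codewords.
  weight 3: 1 codewords.
  weight 4: 2 codewords.
  weight 5: 1 codewords.
Minimum distance d = smallest w > 0 with A_w > 0 = 1.
Sanity: Σ A_w = 8 = 2^3 = 8 ✓.


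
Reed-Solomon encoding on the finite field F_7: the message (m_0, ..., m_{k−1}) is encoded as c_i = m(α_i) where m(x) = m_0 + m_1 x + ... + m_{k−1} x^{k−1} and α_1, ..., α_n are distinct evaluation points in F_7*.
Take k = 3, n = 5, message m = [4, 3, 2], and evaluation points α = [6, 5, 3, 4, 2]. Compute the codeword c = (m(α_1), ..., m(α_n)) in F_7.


c = [3, 6, 3, 6, 4]

Message polynomial: m(x) = 4 + 3·x + 2·x^2 (mod 7).
For each evaluation point α_i, compute m(α_i) mod 7:
  α_1 = 6: Horner steps 2 → 1 → 3, so m(6) = 3.
  α_2 = 5: Horner steps 2 → 6 → 6, so m(5) = 6.
  α_3 = 3: Horner steps 2 → 2 → 3, so m(3) = 3.
  α_4 = 4: Horner steps 2 → 4 → 6, so m(4) = 6.
  α_5 = 2: Horner steps 2 → 0 → 4, so m(2) = 4.
Codeword c = [3, 6, 3, 6, 4] ∈ F_7^5.


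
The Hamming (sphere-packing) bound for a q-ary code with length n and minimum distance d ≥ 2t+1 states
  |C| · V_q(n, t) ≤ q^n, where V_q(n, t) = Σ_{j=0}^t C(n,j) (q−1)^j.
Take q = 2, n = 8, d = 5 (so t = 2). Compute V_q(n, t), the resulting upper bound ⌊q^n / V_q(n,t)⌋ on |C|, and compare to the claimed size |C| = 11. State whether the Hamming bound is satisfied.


V_q(n, t) = 37, q^n = 256, Hamming bound = 6, |C| = 11 > bound (violated).

Step 1: Compute V_q(n, t) = Σ_{j=0}^2 C(n, j) (q−1)^j.
  j = 0: C(8,0)·(1)^0 = 1·1 = 1.
  j = 1: C(8,1)·(1)^1 = 8·1 = 8.
  j = 2: C(8,2)·(1)^2 = 28·1 = 28.
  V_q(n, t) = 1 + 8 + 28 = 37.
Step 2: q^n = 2^8 = 256.
Step 3: Hamming bound ⌊q^n / V_q(n,t)⌋ = ⌊256/37⌋ = 6.
Step 4: Compare |C| = 11 to 6: violated.
The claimed |C| lies above the Hamming bound, so no 2-ary code of length 8 with d ≥ 5 can have 11 codewords.
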